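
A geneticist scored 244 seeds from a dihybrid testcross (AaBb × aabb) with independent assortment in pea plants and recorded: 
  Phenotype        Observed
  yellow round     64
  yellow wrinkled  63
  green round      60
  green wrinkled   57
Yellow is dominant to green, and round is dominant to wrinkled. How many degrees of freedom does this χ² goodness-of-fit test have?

3

A dihybrid testcross with independent assortment gives a 1:1:1:1 ratio.
A goodness-of-fit test with 4 phenotype classes has df = 4 − 1 = 3.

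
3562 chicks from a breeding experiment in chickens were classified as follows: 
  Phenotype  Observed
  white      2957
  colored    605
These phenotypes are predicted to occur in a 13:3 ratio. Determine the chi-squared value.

The 13:3 ratio has 16 parts, so with N = 3562 the expected counts are:
  white: 3562 × 13/16 = 2894.125
  colored: 3562 × 3/16 = 667.875
χ² = Σ (O − E)² / E
  white: (2957 − 2894.125)² / 2894.125 = 1.3660
  colored: (605 − 667.875)² / 667.875 = 5.9192
χ² = 1.3660 + 5.9192 = 7.2852 ≈ 7.285

7.285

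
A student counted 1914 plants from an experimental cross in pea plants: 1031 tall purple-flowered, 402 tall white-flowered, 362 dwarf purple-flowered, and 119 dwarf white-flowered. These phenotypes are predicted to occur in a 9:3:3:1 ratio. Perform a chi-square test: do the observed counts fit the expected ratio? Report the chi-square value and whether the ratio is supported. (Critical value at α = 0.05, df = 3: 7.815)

7.146; consistent

Expected counts for N = 1914 under a 9:3:3:1 ratio (total parts = 16):
  tall purple-flowered: 1914 × 9/16 = 1076.625
  tall white-flowered: 1914 × 3/16 = 358.875
  dwarf purple-flowered: 1914 × 3/16 = 358.875
  dwarf white-flowered: 1914 × 1/16 = 119.625
χ² = Σ (O − E)² / E
  tall purple-flowered: (1031 − 1076.625)² / 1076.625 = 1.9335
  tall white-flowered: (402 − 358.875)² / 358.875 = 5.1822
  dwarf purple-flowered: (362 − 358.875)² / 358.875 = 0.0272
  dwarf white-flowered: (119 − 119.625)² / 119.625 = 0.0033
χ² = 1.9335 + 5.1822 + 0.0272 + 0.0033 = 7.1462 ≈ 7.146
Degrees of freedom = 4 − 1 = 3; critical value at α = 0.05 is 7.815.
Since 7.146 < 7.815, we fail to reject the null hypothesis — the data are consistent with the 9:3:3:1 ratio.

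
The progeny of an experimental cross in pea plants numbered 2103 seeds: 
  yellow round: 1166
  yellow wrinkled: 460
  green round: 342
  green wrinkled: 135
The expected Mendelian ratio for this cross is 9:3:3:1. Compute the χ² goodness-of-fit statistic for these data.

Total ratio parts = 16. Expected numbers out of 2103:
  yellow round: 2103 × 9/16 = 1182.9375
  yellow wrinkled: 2103 × 3/16 = 394.3125
  green round: 2103 × 3/16 = 394.3125
  green wrinkled: 2103 × 1/16 = 131.4375
χ² = Σ (O − E)² / E
  yellow round: (1166 − 1182.9375)² / 1182.9375 = 0.2425
  yellow wrinkled: (460 − 394.3125)² / 394.3125 = 10.9427
  green round: (342 − 394.3125)² / 394.3125 = 6.9402
  green wrinkled: (135 − 131.4375)² / 131.4375 = 0.0966
χ² = 0.2425 + 10.9427 + 6.9402 + 0.0966 = 18.222

18.222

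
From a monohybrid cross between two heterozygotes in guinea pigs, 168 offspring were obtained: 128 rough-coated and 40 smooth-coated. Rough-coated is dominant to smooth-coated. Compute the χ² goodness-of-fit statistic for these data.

For a monohybrid cross between heterozygotes with complete dominance, the expected phenotypic ratio is 3:1.
The 3:1 ratio has 4 parts, so with N = 168 the expected counts are:
  rough-coated: 168 × 3/4 = 126
  smooth-coated: 168 × 1/4 = 42
χ² = Σ (O − E)² / E
  rough-coated: (128 − 126)² / 126 = 0.0317
  smooth-coated: (40 − 42)² / 42 = 0.0952
χ² = 0.0317 + 0.0952 = 0.1269 ≈ 0.127

0.127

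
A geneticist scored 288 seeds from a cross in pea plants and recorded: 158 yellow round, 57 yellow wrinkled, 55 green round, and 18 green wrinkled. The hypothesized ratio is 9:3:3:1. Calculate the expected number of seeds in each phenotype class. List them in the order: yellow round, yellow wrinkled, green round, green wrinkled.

The 9:3:3:1 ratio has 16 parts, so with N = 288 the expected counts are:
  yellow round: 288 × 9/16 = 162
  yellow wrinkled: 288 × 3/16 = 54
  green round: 288 × 3/16 = 54
  green wrinkled: 288 × 1/16 = 18

162, 54, 54, 18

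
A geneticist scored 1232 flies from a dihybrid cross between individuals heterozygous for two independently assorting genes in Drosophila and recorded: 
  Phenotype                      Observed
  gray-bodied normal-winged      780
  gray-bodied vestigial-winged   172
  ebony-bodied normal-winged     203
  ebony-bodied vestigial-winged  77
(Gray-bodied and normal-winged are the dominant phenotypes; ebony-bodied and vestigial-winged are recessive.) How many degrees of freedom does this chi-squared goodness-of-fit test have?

3

A dihybrid F₂ with independent assortment and complete dominance at both loci gives a 9:3:3:1 phenotypic ratio.
A goodness-of-fit test with 4 phenotype classes has df = 4 − 1 = 3.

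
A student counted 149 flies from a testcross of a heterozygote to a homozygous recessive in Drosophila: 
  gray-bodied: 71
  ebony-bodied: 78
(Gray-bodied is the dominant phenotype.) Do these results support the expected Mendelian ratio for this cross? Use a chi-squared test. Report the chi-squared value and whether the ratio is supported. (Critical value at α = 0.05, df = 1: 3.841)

0.329; consistent

A testcross of a heterozygote (Aa × aa) gives a 1:1 phenotypic ratio.
Under the 1:1 hypothesis (Σ ratio = 2, N = 149):
  gray-bodied: 149 × 1/2 = 74.5
  ebony-bodied: 149 × 1/2 = 74.5
χ² = Σ (O − E)² / E
  gray-bodied: (71 − 74.5)² / 74.5 = 0.1644
  ebony-bodied: (78 − 74.5)² / 74.5 = 0.1644
χ² = 0.1644 + 0.1644 = 0.3288 ≈ 0.329
Degrees of freedom = 2 − 1 = 1; critical value at α = 0.05 is 3.841.
Since 0.329 < 3.841, we fail to reject the null hypothesis — the data are consistent with the 1:1 ratio.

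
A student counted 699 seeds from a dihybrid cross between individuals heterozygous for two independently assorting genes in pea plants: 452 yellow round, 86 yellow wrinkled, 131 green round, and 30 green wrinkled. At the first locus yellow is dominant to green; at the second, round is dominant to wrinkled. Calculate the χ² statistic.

28.579

A dihybrid F₂ with independent assortment and complete dominance at both loci gives a 9:3:3:1 phenotypic ratio.
Total ratio parts = 16. Expected numbers out of 699:
  yellow round: 699 × 9/16 = 393.1875
  yellow wrinkled: 699 × 3/16 = 131.0625
  green round: 699 × 3/16 = 131.0625
  green wrinkled: 699 × 1/16 = 43.6875
χ² = Σ (O − E)² / E
  yellow round: (452 − 393.1875)² / 393.1875 = 8.7971
  yellow wrinkled: (86 − 131.0625)² / 131.0625 = 15.4936
  green round: (131 − 131.0625)² / 131.0625 = 0.0000
  green wrinkled: (30 − 43.6875)² / 43.6875 = 4.2884
χ² = 8.7971 + 15.4936 + 0.0000 + 4.2884 = 28.5791 ≈ 28.579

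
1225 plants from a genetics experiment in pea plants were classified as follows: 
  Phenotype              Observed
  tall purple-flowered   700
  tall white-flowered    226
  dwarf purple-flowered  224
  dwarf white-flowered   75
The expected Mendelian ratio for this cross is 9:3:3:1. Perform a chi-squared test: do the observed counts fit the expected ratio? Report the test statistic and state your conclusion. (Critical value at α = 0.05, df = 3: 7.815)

0.406; consistent

Expected counts for N = 1225 under a 9:3:3:1 ratio (total parts = 16):
  tall purple-flowered: 1225 × 9/16 = 689.0625
  tall white-flowered: 1225 × 3/16 = 229.6875
  dwarf purple-flowered: 1225 × 3/16 = 229.6875
  dwarf white-flowered: 1225 × 1/16 = 76.5625
χ² = Σ (O − E)² / E
  tall purple-flowered: (700 − 689.0625)² / 689.0625 = 0.1736
  tall white-flowered: (226 − 229.6875)² / 229.6875 = 0.0592
  dwarf purple-flowered: (224 − 229.6875)² / 229.6875 = 0.1408
  dwarf white-flowered: (75 − 76.5625)² / 76.5625 = 0.0319
χ² = 0.1736 + 0.0592 + 0.1408 + 0.0319 = 0.4055 ≈ 0.406
Degrees of freedom = 4 − 1 = 3; critical value at α = 0.05 is 7.815.
Since 0.406 < 7.815, we fail to reject the null hypothesis — the data are consistent with the 9:3:3:1 ratio.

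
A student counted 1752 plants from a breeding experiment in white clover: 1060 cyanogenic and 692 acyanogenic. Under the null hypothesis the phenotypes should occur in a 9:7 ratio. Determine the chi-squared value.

12.873

Total ratio parts = 16. Expected numbers out of 1752:
  cyanogenic: 1752 × 9/16 = 985.5
  acyanogenic: 1752 × 7/16 = 766.5
χ² = Σ (O − E)² / E
  cyanogenic: (1060 − 985.5)² / 985.5 = 5.6319
  acyanogenic: (692 − 766.5)² / 766.5 = 7.2410
χ² = 5.6319 + 7.2410 = 12.8729 ≈ 12.873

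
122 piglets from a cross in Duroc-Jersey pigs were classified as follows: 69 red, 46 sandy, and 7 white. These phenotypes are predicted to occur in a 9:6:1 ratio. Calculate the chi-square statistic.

Under the 9:6:1 hypothesis (Σ ratio = 16, N = 122):
  red: 122 × 9/16 = 68.625
  sandy: 122 × 6/16 = 45.75
  white: 122 × 1/16 = 7.625
χ² = Σ (O − E)² / E
  red: (69 − 68.625)² / 68.625 = 0.0020
  sandy: (46 − 45.75)² / 45.75 = 0.0014
  white: (7 − 7.625)² / 7.625 = 0.0512
χ² = 0.0020 + 0.0014 + 0.0512 = 0.0546 ≈ 0.055

0.055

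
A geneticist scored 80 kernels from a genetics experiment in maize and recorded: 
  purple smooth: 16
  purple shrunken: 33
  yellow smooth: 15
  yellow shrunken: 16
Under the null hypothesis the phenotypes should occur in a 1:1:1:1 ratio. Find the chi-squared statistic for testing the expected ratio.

Under the 1:1:1:1 hypothesis (Σ ratio = 4, N = 80):
  purple smooth: 80 × 1/4 = 20
  purple shrunken: 80 × 1/4 = 20
  yellow smooth: 80 × 1/4 = 20
  yellow shrunken: 80 × 1/4 = 20
χ² = Σ (O − E)² / E
  purple smooth: (16 − 20)² / 20 = 0.8000
  purple shrunken: (33 − 20)² / 20 = 8.4500
  yellow smooth: (15 − 20)² / 20 = 1.2500
  yellow shrunken: (16 − 20)² / 20 = 0.8000
χ² = 0.8000 + 8.4500 + 1.2500 + 0.8000 = 11.300

11.300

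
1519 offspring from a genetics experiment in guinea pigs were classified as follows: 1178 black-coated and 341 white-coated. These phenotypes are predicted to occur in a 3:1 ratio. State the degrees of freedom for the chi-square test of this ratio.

1

A goodness-of-fit test with 2 phenotype classes has df = 2 − 1 = 1.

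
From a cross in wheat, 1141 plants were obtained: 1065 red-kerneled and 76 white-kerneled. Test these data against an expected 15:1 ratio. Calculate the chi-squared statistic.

Total ratio parts = 16. Expected numbers out of 1141:
  red-kerneled: 1141 × 15/16 = 1069.6875
  white-kerneled: 1141 × 1/16 = 71.3125
χ² = Σ (O − E)² / E
  red-kerneled: (1065 − 1069.6875)² / 1069.6875 = 0.0205
  white-kerneled: (76 − 71.3125)² / 71.3125 = 0.3081
χ² = 0.0205 + 0.3081 = 0.3286 ≈ 0.329

0.329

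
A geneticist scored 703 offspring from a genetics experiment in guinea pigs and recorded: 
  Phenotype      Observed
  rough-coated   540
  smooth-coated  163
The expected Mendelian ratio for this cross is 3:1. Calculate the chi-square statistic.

1.233

Total ratio parts = 4. Expected numbers out of 703:
  rough-coated: 703 × 3/4 = 527.25
  smooth-coated: 703 × 1/4 = 175.75
χ² = Σ (O − E)² / E
  rough-coated: (540 − 527.25)² / 527.25 = 0.3083
  smooth-coated: (163 − 175.75)² / 175.75 = 0.9250
χ² = 0.3083 + 0.9250 = 1.2333 ≈ 1.233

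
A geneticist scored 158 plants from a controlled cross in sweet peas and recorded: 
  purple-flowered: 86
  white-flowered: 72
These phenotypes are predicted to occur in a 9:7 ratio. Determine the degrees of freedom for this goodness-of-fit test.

1

A goodness-of-fit test with 2 phenotype classes has df = 2 − 1 = 1.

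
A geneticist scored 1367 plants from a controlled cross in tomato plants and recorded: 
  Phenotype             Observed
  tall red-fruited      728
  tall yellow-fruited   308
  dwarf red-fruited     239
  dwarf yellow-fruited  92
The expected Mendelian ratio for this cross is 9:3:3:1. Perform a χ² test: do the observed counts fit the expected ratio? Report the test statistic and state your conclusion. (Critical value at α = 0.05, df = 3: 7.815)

Total ratio parts = 16. Expected numbers out of 1367:
  tall red-fruited: 1367 × 9/16 = 768.9375
  tall yellow-fruited: 1367 × 3/16 = 256.3125
  dwarf red-fruited: 1367 × 3/16 = 256.3125
  dwarf yellow-fruited: 1367 × 1/16 = 85.4375
χ² = Σ (O − E)² / E
  tall red-fruited: (728 − 768.9375)² / 768.9375 = 2.1795
  tall yellow-fruited: (308 − 256.3125)² / 256.3125 = 10.4232
  dwarf red-fruited: (239 − 256.3125)² / 256.3125 = 1.1694
  dwarf yellow-fruited: (92 − 85.4375)² / 85.4375 = 0.5041
χ² = 2.1795 + 10.4232 + 1.1694 + 0.5041 = 14.2762 ≈ 14.276
Degrees of freedom = 4 − 1 = 3; critical value at α = 0.05 is 7.815.
Since 14.276 > 7.815, we reject the null hypothesis — the data do not fit the 9:3:3:1 ratio.

14.276; not consistent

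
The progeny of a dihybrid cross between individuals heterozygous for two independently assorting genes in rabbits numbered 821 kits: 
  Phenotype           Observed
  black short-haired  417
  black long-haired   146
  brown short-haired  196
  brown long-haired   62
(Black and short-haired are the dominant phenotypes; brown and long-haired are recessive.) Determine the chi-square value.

A dihybrid F₂ with independent assortment and complete dominance at both loci gives a 9:3:3:1 phenotypic ratio.
Expected counts for N = 821 under a 9:3:3:1 ratio (total parts = 16):
  black short-haired: 821 × 9/16 = 461.8125
  black long-haired: 821 × 3/16 = 153.9375
  brown short-haired: 821 × 3/16 = 153.9375
  brown long-haired: 821 × 1/16 = 51.3125
χ² = Σ (O − E)² / E
  black short-haired: (417 − 461.8125)² / 461.8125 = 4.3484
  black long-haired: (146 − 153.9375)² / 153.9375 = 0.4093
  brown short-haired: (196 − 153.9375)² / 153.9375 = 11.4933
  brown long-haired: (62 − 51.3125)² / 51.3125 = 2.2260
χ² = 4.3484 + 0.4093 + 11.4933 + 2.2260 = 18.477

18.477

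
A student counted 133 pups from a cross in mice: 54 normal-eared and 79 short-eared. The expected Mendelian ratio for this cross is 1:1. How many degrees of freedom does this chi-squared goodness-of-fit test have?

1

A goodness-of-fit test with 2 phenotype classes has df = 2 − 1 = 1.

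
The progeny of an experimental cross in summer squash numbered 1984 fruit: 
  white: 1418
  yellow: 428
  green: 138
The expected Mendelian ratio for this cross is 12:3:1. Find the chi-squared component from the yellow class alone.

The 12:3:1 ratio has 16 parts, so with N = 1984 the expected counts are:
  white: 1984 × 12/16 = 1488
  yellow: 1984 × 3/16 = 372
  green: 1984 × 1/16 = 124
Contribution of yellow: (428 − 372)² / 372 = 8.4301

8.430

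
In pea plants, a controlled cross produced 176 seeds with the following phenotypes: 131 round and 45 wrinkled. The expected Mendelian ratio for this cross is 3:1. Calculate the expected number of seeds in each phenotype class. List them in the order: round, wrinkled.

132, 44

Total ratio parts = 4. Expected numbers out of 176:
  round: 176 × 3/4 = 132
  wrinkled: 176 × 1/4 = 44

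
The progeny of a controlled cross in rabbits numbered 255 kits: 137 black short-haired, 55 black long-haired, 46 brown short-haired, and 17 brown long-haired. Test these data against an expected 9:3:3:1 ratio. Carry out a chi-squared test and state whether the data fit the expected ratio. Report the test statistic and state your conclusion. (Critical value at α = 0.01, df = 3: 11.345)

1.509; consistent

The 9:3:3:1 ratio has 16 parts, so with N = 255 the expected counts are:
  black short-haired: 255 × 9/16 = 143.4375
  black long-haired: 255 × 3/16 = 47.8125
  brown short-haired: 255 × 3/16 = 47.8125
  brown long-haired: 255 × 1/16 = 15.9375
χ² = Σ (O − E)² / E
  black short-haired: (137 − 143.4375)² / 143.4375 = 0.2889
  black long-haired: (55 − 47.8125)² / 47.8125 = 1.0805
  brown short-haired: (46 − 47.8125)² / 47.8125 = 0.0687
  brown long-haired: (17 − 15.9375)² / 15.9375 = 0.0708
χ² = 0.2889 + 1.0805 + 0.0687 + 0.0708 = 1.5089 ≈ 1.509
Degrees of freedom = 4 − 1 = 3; critical value at α = 0.01 is 11.345.
Since 1.509 < 11.345, we fail to reject the null hypothesis — the data are consistent with the 9:3:3:1 ratio.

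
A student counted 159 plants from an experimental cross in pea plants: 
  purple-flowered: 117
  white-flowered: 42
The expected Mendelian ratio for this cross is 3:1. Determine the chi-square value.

0.170

Expected counts for N = 159 under a 3:1 ratio (total parts = 4):
  purple-flowered: 159 × 3/4 = 119.25
  white-flowered: 159 × 1/4 = 39.75
χ² = Σ (O − E)² / E
  purple-flowered: (117 − 119.25)² / 119.25 = 0.0425
  white-flowered: (42 − 39.75)² / 39.75 = 0.1274
χ² = 0.0425 + 0.1274 = 0.1699 ≈ 0.170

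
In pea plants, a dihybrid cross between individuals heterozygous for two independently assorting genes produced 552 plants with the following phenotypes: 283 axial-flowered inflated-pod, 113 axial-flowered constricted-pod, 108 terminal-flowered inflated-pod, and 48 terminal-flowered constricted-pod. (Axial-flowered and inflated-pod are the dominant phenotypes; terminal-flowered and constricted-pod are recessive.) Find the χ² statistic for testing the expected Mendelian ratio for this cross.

A dihybrid F₂ with independent assortment and complete dominance at both loci gives a 9:3:3:1 phenotypic ratio.
Total ratio parts = 16. Expected numbers out of 552:
  axial-flowered inflated-pod: 552 × 9/16 = 310.5
  axial-flowered constricted-pod: 552 × 3/16 = 103.5
  terminal-flowered inflated-pod: 552 × 3/16 = 103.5
  terminal-flowered constricted-pod: 552 × 1/16 = 34.5
χ² = Σ (O − E)² / E
  axial-flowered inflated-pod: (283 − 310.5)² / 310.5 = 2.4356
  axial-flowered constricted-pod: (113 − 103.5)² / 103.5 = 0.8720
  terminal-flowered inflated-pod: (108 − 103.5)² / 103.5 = 0.1957
  terminal-flowered constricted-pod: (48 − 34.5)² / 34.5 = 5.2826
χ² = 2.4356 + 0.8720 + 0.1957 + 5.2826 = 8.7859 ≈ 8.786

8.786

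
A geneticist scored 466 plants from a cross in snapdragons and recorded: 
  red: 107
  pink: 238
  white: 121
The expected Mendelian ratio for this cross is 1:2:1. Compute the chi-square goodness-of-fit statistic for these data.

1.056

Total ratio parts = 4. Expected numbers out of 466:
  red: 466 × 1/4 = 116.5
  pink: 466 × 2/4 = 233
  white: 466 × 1/4 = 116.5
χ² = Σ (O − E)² / E
  red: (107 − 116.5)² / 116.5 = 0.7747
  pink: (238 − 233)² / 233 = 0.1073
  white: (121 − 116.5)² / 116.5 = 0.1738
χ² = 0.7747 + 0.1073 + 0.1738 = 1.0558 ≈ 1.056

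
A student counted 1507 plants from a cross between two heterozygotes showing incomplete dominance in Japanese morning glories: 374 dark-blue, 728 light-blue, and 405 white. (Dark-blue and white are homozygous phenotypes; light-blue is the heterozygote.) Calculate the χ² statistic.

With incomplete dominance, a heterozygote × heterozygote cross gives a 1:2:1 phenotypic ratio.
Total ratio parts = 4. Expected numbers out of 1507:
  dark-blue: 1507 × 1/4 = 376.75
  light-blue: 1507 × 2/4 = 753.5
  white: 1507 × 1/4 = 376.75
χ² = Σ (O − E)² / E
  dark-blue: (374 − 376.75)² / 376.75 = 0.0201
  light-blue: (728 − 753.5)² / 753.5 = 0.8630
  white: (405 − 376.75)² / 376.75 = 2.1183
χ² = 0.0201 + 0.8630 + 2.1183 = 3.0014 ≈ 3.001

3.001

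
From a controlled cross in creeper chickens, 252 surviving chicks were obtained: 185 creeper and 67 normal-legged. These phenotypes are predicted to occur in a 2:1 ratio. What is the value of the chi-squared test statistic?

Expected counts for N = 252 under a 2:1 ratio (total parts = 3):
  creeper: 252 × 2/3 = 168
  normal-legged: 252 × 1/3 = 84
χ² = Σ (O − E)² / E
  creeper: (185 − 168)² / 168 = 1.7202
  normal-legged: (67 − 84)² / 84 = 3.4405
χ² = 1.7202 + 3.4405 = 5.1607 ≈ 5.161

5.161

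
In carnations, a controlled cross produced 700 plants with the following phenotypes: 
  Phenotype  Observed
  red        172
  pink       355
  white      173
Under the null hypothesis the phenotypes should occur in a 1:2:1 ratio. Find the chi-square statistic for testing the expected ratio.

Expected counts for N = 700 under a 1:2:1 ratio (total parts = 4):
  red: 700 × 1/4 = 175
  pink: 700 × 2/4 = 350
  white: 700 × 1/4 = 175
χ² = Σ (O − E)² / E
  red: (172 − 175)² / 175 = 0.0514
  pink: (355 − 350)² / 350 = 0.0714
  white: (173 − 175)² / 175 = 0.0229
χ² = 0.0514 + 0.0714 + 0.0229 = 0.1457 ≈ 0.146

0.146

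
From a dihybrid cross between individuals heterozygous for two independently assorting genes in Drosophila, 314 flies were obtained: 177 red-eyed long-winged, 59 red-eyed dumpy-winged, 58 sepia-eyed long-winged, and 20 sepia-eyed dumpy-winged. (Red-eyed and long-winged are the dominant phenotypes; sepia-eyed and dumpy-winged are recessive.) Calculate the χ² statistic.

A dihybrid F₂ with independent assortment and complete dominance at both loci gives a 9:3:3:1 phenotypic ratio.
The 9:3:3:1 ratio has 16 parts, so with N = 314 the expected counts are:
  red-eyed long-winged: 314 × 9/16 = 176.625
  red-eyed dumpy-winged: 314 × 3/16 = 58.875
  sepia-eyed long-winged: 314 × 3/16 = 58.875
  sepia-eyed dumpy-winged: 314 × 1/16 = 19.625
χ² = Σ (O − E)² / E
  red-eyed long-winged: (177 − 176.625)² / 176.625 = 0.0008
  red-eyed dumpy-winged: (59 − 58.875)² / 58.875 = 0.0003
  sepia-eyed long-winged: (58 − 58.875)² / 58.875 = 0.0130
  sepia-eyed dumpy-winged: (20 − 19.625)² / 19.625 = 0.0072
χ² = 0.0008 + 0.0003 + 0.0130 + 0.0072 = 0.0213 ≈ 0.021

0.021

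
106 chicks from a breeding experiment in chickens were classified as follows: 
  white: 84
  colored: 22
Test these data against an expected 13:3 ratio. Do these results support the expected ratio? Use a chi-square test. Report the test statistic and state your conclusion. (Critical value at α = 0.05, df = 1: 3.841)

Under the 13:3 hypothesis (Σ ratio = 16, N = 106):
  white: 106 × 13/16 = 86.125
  colored: 106 × 3/16 = 19.875
χ² = Σ (O − E)² / E
  white: (84 − 86.125)² / 86.125 = 0.0524
  colored: (22 − 19.875)² / 19.875 = 0.2272
χ² = 0.0524 + 0.2272 = 0.2796 ≈ 0.280
Degrees of freedom = 2 − 1 = 1; critical value at α = 0.05 is 3.841.
Since 0.280 < 3.841, we fail to reject the null hypothesis — the data are consistent with the 13:3 ratio.

0.280; consistent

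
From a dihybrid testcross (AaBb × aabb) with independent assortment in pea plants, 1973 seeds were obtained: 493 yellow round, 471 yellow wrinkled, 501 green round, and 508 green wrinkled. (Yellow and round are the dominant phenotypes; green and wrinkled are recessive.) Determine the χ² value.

A dihybrid testcross with independent assortment gives a 1:1:1:1 ratio.
The 1:1:1:1 ratio has 4 parts, so with N = 1973 the expected counts are:
  yellow round: 1973 × 1/4 = 493.25
  yellow wrinkled: 1973 × 1/4 = 493.25
  green round: 1973 × 1/4 = 493.25
  green wrinkled: 1973 × 1/4 = 493.25
χ² = Σ (O − E)² / E
  yellow round: (493 − 493.25)² / 493.25 = 0.0001
  yellow wrinkled: (471 − 493.25)² / 493.25 = 1.0037
  green round: (501 − 493.25)² / 493.25 = 0.1218
  green wrinkled: (508 − 493.25)² / 493.25 = 0.4411
χ² = 0.0001 + 1.0037 + 0.1218 + 0.4411 = 1.5667 ≈ 1.567

1.567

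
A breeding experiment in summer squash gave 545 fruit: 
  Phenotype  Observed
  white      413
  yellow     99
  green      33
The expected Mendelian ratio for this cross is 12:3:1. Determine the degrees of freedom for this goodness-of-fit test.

2

A goodness-of-fit test with 3 phenotype classes has df = 3 − 1 = 2.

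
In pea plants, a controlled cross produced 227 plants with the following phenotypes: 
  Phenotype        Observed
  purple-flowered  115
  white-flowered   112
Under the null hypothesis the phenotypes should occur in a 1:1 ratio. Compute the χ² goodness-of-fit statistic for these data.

0.040

The 1:1 ratio has 2 parts, so with N = 227 the expected counts are:
  purple-flowered: 227 × 1/2 = 113.5
  white-flowered: 227 × 1/2 = 113.5
χ² = Σ (O − E)² / E
  purple-flowered: (115 − 113.5)² / 113.5 = 0.0198
  white-flowered: (112 − 113.5)² / 113.5 = 0.0198
χ² = 0.0198 + 0.0198 = 0.0396 ≈ 0.040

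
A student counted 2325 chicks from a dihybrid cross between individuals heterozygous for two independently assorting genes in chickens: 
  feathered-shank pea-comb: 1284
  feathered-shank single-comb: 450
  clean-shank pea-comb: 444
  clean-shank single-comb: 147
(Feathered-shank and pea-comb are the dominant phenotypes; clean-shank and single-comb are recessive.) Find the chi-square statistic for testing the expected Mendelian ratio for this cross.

A dihybrid F₂ with independent assortment and complete dominance at both loci gives a 9:3:3:1 phenotypic ratio.
Expected counts for N = 2325 under a 9:3:3:1 ratio (total parts = 16):
  feathered-shank pea-comb: 2325 × 9/16 = 1307.8125
  feathered-shank single-comb: 2325 × 3/16 = 435.9375
  clean-shank pea-comb: 2325 × 3/16 = 435.9375
  clean-shank single-comb: 2325 × 1/16 = 145.3125
χ² = Σ (O − E)² / E
  feathered-shank pea-comb: (1284 − 1307.8125)² / 1307.8125 = 0.4336
  feathered-shank single-comb: (450 − 435.9375)² / 435.9375 = 0.4536
  clean-shank pea-comb: (444 − 435.9375)² / 435.9375 = 0.1491
  clean-shank single-comb: (147 − 145.3125)² / 145.3125 = 0.0196
χ² = 0.4336 + 0.4536 + 0.1491 + 0.0196 = 1.0559 ≈ 1.056

1.056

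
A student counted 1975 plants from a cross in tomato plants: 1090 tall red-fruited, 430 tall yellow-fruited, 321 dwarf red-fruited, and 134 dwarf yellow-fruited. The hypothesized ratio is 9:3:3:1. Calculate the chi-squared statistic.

17.486

Under the 9:3:3:1 hypothesis (Σ ratio = 16, N = 1975):
  tall red-fruited: 1975 × 9/16 = 1110.9375
  tall yellow-fruited: 1975 × 3/16 = 370.3125
  dwarf red-fruited: 1975 × 3/16 = 370.3125
  dwarf yellow-fruited: 1975 × 1/16 = 123.4375
χ² = Σ (O − E)² / E
  tall red-fruited: (1090 − 1110.9375)² / 1110.9375 = 0.3946
  tall yellow-fruited: (430 − 370.3125)² / 370.3125 = 9.6205
  dwarf red-fruited: (321 − 370.3125)² / 370.3125 = 6.5667
  dwarf yellow-fruited: (134 − 123.4375)² / 123.4375 = 0.9038
χ² = 0.3946 + 9.6205 + 6.5667 + 0.9038 = 17.4856 ≈ 17.486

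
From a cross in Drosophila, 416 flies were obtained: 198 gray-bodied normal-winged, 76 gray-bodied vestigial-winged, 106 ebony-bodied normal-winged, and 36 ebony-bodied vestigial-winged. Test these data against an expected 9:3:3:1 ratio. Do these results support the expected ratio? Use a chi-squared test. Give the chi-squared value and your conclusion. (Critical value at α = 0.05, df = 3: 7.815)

The 9:3:3:1 ratio has 16 parts, so with N = 416 the expected counts are:
  gray-bodied normal-winged: 416 × 9/16 = 234
  gray-bodied vestigial-winged: 416 × 3/16 = 78
  ebony-bodied normal-winged: 416 × 3/16 = 78
  ebony-bodied vestigial-winged: 416 × 1/16 = 26
χ² = Σ (O − E)² / E
  gray-bodied normal-winged: (198 − 234)² / 234 = 5.5385
  gray-bodied vestigial-winged: (76 − 78)² / 78 = 0.0513
  ebony-bodied normal-winged: (106 − 78)² / 78 = 10.0513
  ebony-bodied vestigial-winged: (36 − 26)² / 26 = 3.8462
χ² = 5.5385 + 0.0513 + 10.0513 + 3.8462 = 19.4873 ≈ 19.487
Degrees of freedom = 4 − 1 = 3; critical value at α = 0.05 is 7.815.
Since 19.487 > 7.815, we reject the null hypothesis — the data do not fit the 9:3:3:1 ratio.

19.487; not consistent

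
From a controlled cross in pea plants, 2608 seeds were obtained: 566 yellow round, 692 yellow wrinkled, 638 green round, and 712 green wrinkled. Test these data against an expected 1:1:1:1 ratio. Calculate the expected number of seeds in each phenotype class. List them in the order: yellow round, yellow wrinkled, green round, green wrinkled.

652, 652, 652, 652

Under the 1:1:1:1 hypothesis (Σ ratio = 4, N = 2608):
  yellow round: 2608 × 1/4 = 652
  yellow wrinkled: 2608 × 1/4 = 652
  green round: 2608 × 1/4 = 652
  green wrinkled: 2608 × 1/4 = 652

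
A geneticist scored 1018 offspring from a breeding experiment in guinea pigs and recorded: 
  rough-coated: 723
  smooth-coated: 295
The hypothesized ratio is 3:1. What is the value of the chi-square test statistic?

Expected counts for N = 1018 under a 3:1 ratio (total parts = 4):
  rough-coated: 1018 × 3/4 = 763.5
  smooth-coated: 1018 × 1/4 = 254.5
χ² = Σ (O − E)² / E
  rough-coated: (723 − 763.5)² / 763.5 = 2.1483
  smooth-coated: (295 − 254.5)² / 254.5 = 6.4450
χ² = 2.1483 + 6.4450 = 8.5933 ≈ 8.593

8.593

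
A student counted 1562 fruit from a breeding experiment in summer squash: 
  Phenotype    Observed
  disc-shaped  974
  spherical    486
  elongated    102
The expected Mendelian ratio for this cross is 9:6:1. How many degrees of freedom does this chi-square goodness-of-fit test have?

A goodness-of-fit test with 3 phenotype classes has df = 3 − 1 = 2.

2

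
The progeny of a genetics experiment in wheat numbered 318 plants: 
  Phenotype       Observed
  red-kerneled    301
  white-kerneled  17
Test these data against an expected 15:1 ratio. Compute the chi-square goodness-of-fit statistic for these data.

The 15:1 ratio has 16 parts, so with N = 318 the expected counts are:
  red-kerneled: 318 × 15/16 = 298.125
  white-kerneled: 318 × 1/16 = 19.875
χ² = Σ (O − E)² / E
  red-kerneled: (301 − 298.125)² / 298.125 = 0.0277
  white-kerneled: (17 − 19.875)² / 19.875 = 0.4159
χ² = 0.0277 + 0.4159 = 0.4436 ≈ 0.444

0.444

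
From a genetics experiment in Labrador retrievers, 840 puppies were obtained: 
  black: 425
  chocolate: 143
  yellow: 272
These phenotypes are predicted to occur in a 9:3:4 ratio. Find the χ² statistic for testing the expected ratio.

24.415

The 9:3:4 ratio has 16 parts, so with N = 840 the expected counts are:
  black: 840 × 9/16 = 472.5
  chocolate: 840 × 3/16 = 157.5
  yellow: 840 × 4/16 = 210
χ² = Σ (O − E)² / E
  black: (425 − 472.5)² / 472.5 = 4.7751
  chocolate: (143 − 157.5)² / 157.5 = 1.3349
  yellow: (272 − 210)² / 210 = 18.3048
χ² = 4.7751 + 1.3349 + 18.3048 = 24.4148 ≈ 24.415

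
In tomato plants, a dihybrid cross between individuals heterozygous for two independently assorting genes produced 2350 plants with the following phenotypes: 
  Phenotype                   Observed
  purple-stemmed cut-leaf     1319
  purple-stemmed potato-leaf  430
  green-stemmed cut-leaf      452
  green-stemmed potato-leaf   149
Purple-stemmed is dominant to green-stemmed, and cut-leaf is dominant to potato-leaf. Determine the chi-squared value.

A dihybrid F₂ with independent assortment and complete dominance at both loci gives a 9:3:3:1 phenotypic ratio.
Total ratio parts = 16. Expected numbers out of 2350:
  purple-stemmed cut-leaf: 2350 × 9/16 = 1321.875
  purple-stemmed potato-leaf: 2350 × 3/16 = 440.625
  green-stemmed cut-leaf: 2350 × 3/16 = 440.625
  green-stemmed potato-leaf: 2350 × 1/16 = 146.875
χ² = Σ (O − E)² / E
  purple-stemmed cut-leaf: (1319 − 1321.875)² / 1321.875 = 0.0063
  purple-stemmed potato-leaf: (430 − 440.625)² / 440.625 = 0.2562
  green-stemmed cut-leaf: (452 − 440.625)² / 440.625 = 0.2937
  green-stemmed potato-leaf: (149 − 146.875)² / 146.875 = 0.0307
χ² = 0.0063 + 0.2562 + 0.2937 + 0.0307 = 0.5869 ≈ 0.587

0.587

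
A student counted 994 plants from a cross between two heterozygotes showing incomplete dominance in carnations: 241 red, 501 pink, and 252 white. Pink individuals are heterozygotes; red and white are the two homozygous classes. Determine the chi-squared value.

0.308

With incomplete dominance, a heterozygote × heterozygote cross gives a 1:2:1 phenotypic ratio.
The 1:2:1 ratio has 4 parts, so with N = 994 the expected counts are:
  red: 994 × 1/4 = 248.5
  pink: 994 × 2/4 = 497
  white: 994 × 1/4 = 248.5
χ² = Σ (O − E)² / E
  red: (241 − 248.5)² / 248.5 = 0.2264
  pink: (501 − 497)² / 497 = 0.0322
  white: (252 − 248.5)² / 248.5 = 0.0493
χ² = 0.2264 + 0.0322 + 0.0493 = 0.3079 ≈ 0.308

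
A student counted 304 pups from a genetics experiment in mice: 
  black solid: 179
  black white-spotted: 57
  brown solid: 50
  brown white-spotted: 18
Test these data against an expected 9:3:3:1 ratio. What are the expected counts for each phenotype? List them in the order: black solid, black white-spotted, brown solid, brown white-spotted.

171, 57, 57, 19

The 9:3:3:1 ratio has 16 parts, so with N = 304 the expected counts are:
  black solid: 304 × 9/16 = 171
  black white-spotted: 304 × 3/16 = 57
  brown solid: 304 × 3/16 = 57
  brown white-spotted: 304 × 1/16 = 19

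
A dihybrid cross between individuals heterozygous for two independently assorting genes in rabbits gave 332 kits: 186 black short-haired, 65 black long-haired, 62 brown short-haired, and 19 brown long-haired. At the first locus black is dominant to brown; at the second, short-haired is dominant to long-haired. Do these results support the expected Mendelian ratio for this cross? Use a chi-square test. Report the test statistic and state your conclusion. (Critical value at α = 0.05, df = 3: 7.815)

0.273; consistent

A dihybrid F₂ with independent assortment and complete dominance at both loci gives a 9:3:3:1 phenotypic ratio.
Expected counts for N = 332 under a 9:3:3:1 ratio (total parts = 16):
  black short-haired: 332 × 9/16 = 186.75
  black long-haired: 332 × 3/16 = 62.25
  brown short-haired: 332 × 3/16 = 62.25
  brown long-haired: 332 × 1/16 = 20.75
χ² = Σ (O − E)² / E
  black short-haired: (186 − 186.75)² / 186.75 = 0.0030
  black long-haired: (65 − 62.25)² / 62.25 = 0.1215
  brown short-haired: (62 − 62.25)² / 62.25 = 0.0010
  brown long-haired: (19 − 20.75)² / 20.75 = 0.1476
χ² = 0.0030 + 0.1215 + 0.0010 + 0.1476 = 0.2731 ≈ 0.273
Degrees of freedom = 4 − 1 = 3; critical value at α = 0.05 is 7.815.
Since 0.273 < 7.815, we fail to reject the null hypothesis — the data are consistent with the 9:3:3:1 ratio.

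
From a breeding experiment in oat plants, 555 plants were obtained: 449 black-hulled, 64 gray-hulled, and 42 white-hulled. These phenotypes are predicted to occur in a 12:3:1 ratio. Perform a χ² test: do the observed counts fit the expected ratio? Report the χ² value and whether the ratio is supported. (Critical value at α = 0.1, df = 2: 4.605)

The 12:3:1 ratio has 16 parts, so with N = 555 the expected counts are:
  black-hulled: 555 × 12/16 = 416.25
  gray-hulled: 555 × 3/16 = 104.0625
  white-hulled: 555 × 1/16 = 34.6875
χ² = Σ (O − E)² / E
  black-hulled: (449 − 416.25)² / 416.25 = 2.5767
  gray-hulled: (64 − 104.0625)² / 104.0625 = 15.4235
  white-hulled: (42 − 34.6875)² / 34.6875 = 1.5416
χ² = 2.5767 + 15.4235 + 1.5416 = 19.5418 ≈ 19.542
Degrees of freedom = 3 − 1 = 2; critical value at α = 0.1 is 4.605.
Since 19.542 > 4.605, we reject the null hypothesis — the data do not fit the 12:3:1 ratio.

19.542; not consistent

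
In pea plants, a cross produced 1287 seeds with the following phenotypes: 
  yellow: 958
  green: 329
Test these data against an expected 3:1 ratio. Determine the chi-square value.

0.218

Total ratio parts = 4. Expected numbers out of 1287:
  yellow: 1287 × 3/4 = 965.25
  green: 1287 × 1/4 = 321.75
χ² = Σ (O − E)² / E
  yellow: (958 − 965.25)² / 965.25 = 0.0545
  green: (329 − 321.75)² / 321.75 = 0.1634
χ² = 0.0545 + 0.1634 = 0.2179 ≈ 0.218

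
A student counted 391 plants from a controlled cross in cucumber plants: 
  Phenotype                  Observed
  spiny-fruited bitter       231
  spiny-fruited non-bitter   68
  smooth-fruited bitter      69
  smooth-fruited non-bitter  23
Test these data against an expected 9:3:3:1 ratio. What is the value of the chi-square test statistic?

1.280

Expected counts for N = 391 under a 9:3:3:1 ratio (total parts = 16):
  spiny-fruited bitter: 391 × 9/16 = 219.9375
  spiny-fruited non-bitter: 391 × 3/16 = 73.3125
  smooth-fruited bitter: 391 × 3/16 = 73.3125
  smooth-fruited non-bitter: 391 × 1/16 = 24.4375
χ² = Σ (O − E)² / E
  spiny-fruited bitter: (231 − 219.9375)² / 219.9375 = 0.5564
  spiny-fruited non-bitter: (68 − 73.3125)² / 73.3125 = 0.3850
  smooth-fruited bitter: (69 − 73.3125)² / 73.3125 = 0.2537
  smooth-fruited non-bitter: (23 − 24.4375)² / 24.4375 = 0.0846
χ² = 0.5564 + 0.3850 + 0.2537 + 0.0846 = 1.2797 ≈ 1.280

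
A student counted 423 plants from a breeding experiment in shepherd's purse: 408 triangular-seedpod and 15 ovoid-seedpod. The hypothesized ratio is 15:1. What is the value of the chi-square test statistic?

Total ratio parts = 16. Expected numbers out of 423:
  triangular-seedpod: 423 × 15/16 = 396.5625
  ovoid-seedpod: 423 × 1/16 = 26.4375
χ² = Σ (O − E)² / E
  triangular-seedpod: (408 − 396.5625)² / 396.5625 = 0.3299
  ovoid-seedpod: (15 − 26.4375)² / 26.4375 = 4.9481
χ² = 0.3299 + 4.9481 = 5.278

5.278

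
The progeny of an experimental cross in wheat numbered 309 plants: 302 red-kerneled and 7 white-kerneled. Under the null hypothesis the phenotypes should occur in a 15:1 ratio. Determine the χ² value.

Total ratio parts = 16. Expected numbers out of 309:
  red-kerneled: 309 × 15/16 = 289.6875
  white-kerneled: 309 × 1/16 = 19.3125
χ² = Σ (O − E)² / E
  red-kerneled: (302 − 289.6875)² / 289.6875 = 0.5233
  white-kerneled: (7 − 19.3125)² / 19.3125 = 7.8497
χ² = 0.5233 + 7.8497 = 8.373

8.373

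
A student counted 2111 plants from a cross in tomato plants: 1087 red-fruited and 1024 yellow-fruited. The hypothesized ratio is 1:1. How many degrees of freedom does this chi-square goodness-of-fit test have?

1

A goodness-of-fit test with 2 phenotype classes has df = 2 − 1 = 1.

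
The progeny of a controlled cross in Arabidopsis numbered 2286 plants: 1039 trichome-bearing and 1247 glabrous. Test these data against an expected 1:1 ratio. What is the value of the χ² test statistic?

Under the 1:1 hypothesis (Σ ratio = 2, N = 2286):
  trichome-bearing: 2286 × 1/2 = 1143
  glabrous: 2286 × 1/2 = 1143
χ² = Σ (O − E)² / E
  trichome-bearing: (1039 − 1143)² / 1143 = 9.4628
  glabrous: (1247 − 1143)² / 1143 = 9.4628
χ² = 9.4628 + 9.4628 = 18.9256 ≈ 18.926

18.926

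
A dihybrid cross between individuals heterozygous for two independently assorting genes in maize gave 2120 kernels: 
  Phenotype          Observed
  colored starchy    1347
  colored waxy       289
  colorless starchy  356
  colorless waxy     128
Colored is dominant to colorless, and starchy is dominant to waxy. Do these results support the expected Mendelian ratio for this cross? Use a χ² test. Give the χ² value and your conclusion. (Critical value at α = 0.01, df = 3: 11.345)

54.118; not consistent

A dihybrid F₂ with independent assortment and complete dominance at both loci gives a 9:3:3:1 phenotypic ratio.
Total ratio parts = 16. Expected numbers out of 2120:
  colored starchy: 2120 × 9/16 = 1192.5
  colored waxy: 2120 × 3/16 = 397.5
  colorless starchy: 2120 × 3/16 = 397.5
  colorless waxy: 2120 × 1/16 = 132.5
χ² = Σ (O − E)² / E
  colored starchy: (1347 − 1192.5)² / 1192.5 = 20.0170
  colored waxy: (289 − 397.5)² / 397.5 = 29.6157
  colorless starchy: (356 − 397.5)² / 397.5 = 4.3327
  colorless waxy: (128 − 132.5)² / 132.5 = 0.1528
χ² = 20.0170 + 29.6157 + 4.3327 + 0.1528 = 54.1182 ≈ 54.118
Degrees of freedom = 4 − 1 = 3; critical value at α = 0.01 is 11.345.
Since 54.118 > 11.345, we reject the null hypothesis — the data do not fit the 9:3:3:1 ratio.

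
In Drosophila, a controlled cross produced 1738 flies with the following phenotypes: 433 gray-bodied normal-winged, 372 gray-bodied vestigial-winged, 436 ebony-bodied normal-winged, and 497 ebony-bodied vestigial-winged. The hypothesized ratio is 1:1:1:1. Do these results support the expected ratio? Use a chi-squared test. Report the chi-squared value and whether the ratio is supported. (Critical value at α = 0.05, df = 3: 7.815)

Expected counts for N = 1738 under a 1:1:1:1 ratio (total parts = 4):
  gray-bodied normal-winged: 1738 × 1/4 = 434.5
  gray-bodied vestigial-winged: 1738 × 1/4 = 434.5
  ebony-bodied normal-winged: 1738 × 1/4 = 434.5
  ebony-bodied vestigial-winged: 1738 × 1/4 = 434.5
χ² = Σ (O − E)² / E
  gray-bodied normal-winged: (433 − 434.5)² / 434.5 = 0.0052
  gray-bodied vestigial-winged: (372 − 434.5)² / 434.5 = 8.9902
  ebony-bodied normal-winged: (436 − 434.5)² / 434.5 = 0.0052
  ebony-bodied vestigial-winged: (497 − 434.5)² / 434.5 = 8.9902
χ² = 0.0052 + 8.9902 + 0.0052 + 8.9902 = 17.9908 ≈ 17.991
Degrees of freedom = 4 − 1 = 3; critical value at α = 0.05 is 7.815.
Since 17.991 > 7.815, we reject the null hypothesis — the data do not fit the 1:1:1:1 ratio.

17.991; not consistent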